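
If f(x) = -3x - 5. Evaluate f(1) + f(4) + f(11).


f(1) = -8
f(4) = -17
f(11) = -38
Sum = -63

-63


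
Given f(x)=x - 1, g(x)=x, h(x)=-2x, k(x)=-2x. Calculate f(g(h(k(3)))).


11


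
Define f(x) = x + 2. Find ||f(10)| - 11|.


f(10) = 12
|12| = 12
|12 - 11| = 1

1


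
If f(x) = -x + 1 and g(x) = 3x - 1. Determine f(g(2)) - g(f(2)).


0


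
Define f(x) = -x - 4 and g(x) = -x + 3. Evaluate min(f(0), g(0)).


f(0) = -4
g(0) = 3
min = -4

-4


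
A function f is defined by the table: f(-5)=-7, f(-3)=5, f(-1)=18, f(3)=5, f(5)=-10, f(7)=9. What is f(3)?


Reading from the table at x = 3

5


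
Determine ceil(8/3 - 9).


-6


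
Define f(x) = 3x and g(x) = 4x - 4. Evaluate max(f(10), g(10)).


f(10) = 30
g(10) = 36
max = 36

36


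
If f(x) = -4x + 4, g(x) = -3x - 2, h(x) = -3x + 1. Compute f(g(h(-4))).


h(-4) = 13
g(13) = -41
f(-41) = 168

168


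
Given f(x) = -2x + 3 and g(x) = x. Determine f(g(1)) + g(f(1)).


f(g(1)) = 1
g(f(1)) = 1
Sum = 2

2


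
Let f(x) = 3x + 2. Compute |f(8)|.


f(8) = 26
|26| = 26

26


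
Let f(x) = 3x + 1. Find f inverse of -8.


Solve 3x + 1 = -8
x = (-8 - 1) / 3 = -3

-3


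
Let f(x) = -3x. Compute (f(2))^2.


f(2) = -6
(-6)^2 = 36

36


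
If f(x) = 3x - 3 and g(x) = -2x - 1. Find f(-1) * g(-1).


f(-1) = -6
g(-1) = 1
Product = -6

-6


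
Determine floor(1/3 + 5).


5


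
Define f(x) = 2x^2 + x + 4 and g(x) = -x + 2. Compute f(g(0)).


g(0) = 2
f(2) = 2*(2)^2 + 1*(2) + 4 = 14

14


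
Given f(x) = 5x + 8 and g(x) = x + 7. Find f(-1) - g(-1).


f(-1) = 3
g(-1) = 6
Difference = -3

-3


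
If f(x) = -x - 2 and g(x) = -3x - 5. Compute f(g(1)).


g(1) = -8
f(-8) = 6

6


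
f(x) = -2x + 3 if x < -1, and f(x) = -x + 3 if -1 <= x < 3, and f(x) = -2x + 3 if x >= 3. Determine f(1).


1 satisfies -1 <= x < 3
f(1) = 2

2


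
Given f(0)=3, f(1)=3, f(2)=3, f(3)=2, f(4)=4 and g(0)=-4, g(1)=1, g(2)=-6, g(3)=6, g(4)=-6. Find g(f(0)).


f(0) = 3
g(3) = 6

6


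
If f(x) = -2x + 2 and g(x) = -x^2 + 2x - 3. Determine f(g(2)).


8


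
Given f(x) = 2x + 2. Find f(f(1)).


f(1) = 4
f(4) = 10

10


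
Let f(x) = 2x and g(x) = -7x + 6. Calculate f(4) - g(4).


30


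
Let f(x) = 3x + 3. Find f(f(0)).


f(0) = 3
f(3) = 12

12


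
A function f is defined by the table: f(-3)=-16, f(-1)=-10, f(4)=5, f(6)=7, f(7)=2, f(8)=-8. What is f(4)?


Reading from the table at x = 4

5


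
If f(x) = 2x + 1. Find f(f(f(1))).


f(1) = 3
f(3) = 7
f(7) = 15

15


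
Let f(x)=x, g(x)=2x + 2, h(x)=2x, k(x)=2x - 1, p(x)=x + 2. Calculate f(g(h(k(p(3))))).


p(3) = 5
k(5) = 9
h(9) = 18
g(18) = 38
f(38) = 38

38


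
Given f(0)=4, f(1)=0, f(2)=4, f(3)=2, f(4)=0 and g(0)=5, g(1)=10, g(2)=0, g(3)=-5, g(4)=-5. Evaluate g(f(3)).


f(3) = 2
g(2) = 0

0


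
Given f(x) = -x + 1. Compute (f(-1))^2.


f(-1) = 2
(2)^2 = 4

4


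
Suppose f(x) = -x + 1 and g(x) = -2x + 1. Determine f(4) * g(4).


21


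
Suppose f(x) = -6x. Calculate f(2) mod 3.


f(2) = -12
-12 mod 3 = 0

0


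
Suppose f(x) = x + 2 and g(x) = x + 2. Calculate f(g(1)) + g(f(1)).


f(g(1)) = 5
g(f(1)) = 5
Sum = 10

10


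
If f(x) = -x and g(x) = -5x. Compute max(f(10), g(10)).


f(10) = -10
g(10) = -50
max = -10

-10


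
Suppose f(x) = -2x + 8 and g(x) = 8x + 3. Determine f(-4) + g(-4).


f(-4) = 16
g(-4) = -29
Sum = -13

-13


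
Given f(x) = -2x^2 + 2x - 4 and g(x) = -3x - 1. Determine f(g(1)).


g(1) = -4
f(-4) = (-2)*(-4)^2 + 2*(-4) - 4 = -44

-44


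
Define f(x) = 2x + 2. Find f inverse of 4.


Solve 2x + 2 = 4
x = (4 - 2) / 2 = 1

1


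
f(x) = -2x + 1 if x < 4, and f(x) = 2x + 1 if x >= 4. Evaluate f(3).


-5


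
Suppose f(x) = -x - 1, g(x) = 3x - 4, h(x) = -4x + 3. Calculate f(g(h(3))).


h(3) = -9
g(-9) = -31
f(-31) = 30

30


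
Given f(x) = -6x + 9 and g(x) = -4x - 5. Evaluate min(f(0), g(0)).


f(0) = 9
g(0) = -5
min = -5

-5


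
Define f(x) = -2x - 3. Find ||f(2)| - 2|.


5


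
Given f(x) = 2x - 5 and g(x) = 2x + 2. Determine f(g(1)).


g(1) = 4
f(4) = 3

3


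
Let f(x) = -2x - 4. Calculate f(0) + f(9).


f(0) = -4
f(9) = -22
Sum = -26

-26


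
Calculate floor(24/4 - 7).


24/4 = 6
6 - 7 = -1
floor(-1) = -1

-1


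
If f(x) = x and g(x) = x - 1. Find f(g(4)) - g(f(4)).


f(g(4)) = 3
g(f(4)) = 3
Difference = 0

0


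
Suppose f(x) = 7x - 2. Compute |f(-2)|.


f(-2) = -16
|-16| = 16

16


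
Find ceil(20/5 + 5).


20/5 = 4
4 + 5 = 9
ceil(9) = 9

9


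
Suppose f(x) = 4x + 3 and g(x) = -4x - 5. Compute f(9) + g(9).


f(9) = 39
g(9) = -41
Sum = -2

-2


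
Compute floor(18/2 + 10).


18/2 = 9
9 + 10 = 19
floor(19) = 19

19


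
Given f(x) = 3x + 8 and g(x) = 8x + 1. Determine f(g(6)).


g(6) = 49
f(49) = 155

155


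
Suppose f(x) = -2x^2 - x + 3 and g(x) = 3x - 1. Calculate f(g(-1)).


g(-1) = -4
f(-4) = (-2)*(-4)^2 - 1*(-4) + 3 = -25

-25


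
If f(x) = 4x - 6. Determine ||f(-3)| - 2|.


f(-3) = -18
|-18| = 18
|18 - 2| = 16

16


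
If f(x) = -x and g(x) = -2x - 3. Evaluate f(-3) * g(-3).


f(-3) = 3
g(-3) = 3
Product = 9

9


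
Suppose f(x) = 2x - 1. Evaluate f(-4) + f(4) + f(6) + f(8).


f(-4) = -9
f(4) = 7
f(6) = 11
f(8) = 15
Sum = 24

24


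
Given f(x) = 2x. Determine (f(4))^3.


f(4) = 8
(8)^3 = 512

512


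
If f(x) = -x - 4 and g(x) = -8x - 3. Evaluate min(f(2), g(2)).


f(2) = -6
g(2) = -19
min = -19

-19


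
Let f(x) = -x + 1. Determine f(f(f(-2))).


f(-2) = 3
f(3) = -2
f(-2) = 3

3


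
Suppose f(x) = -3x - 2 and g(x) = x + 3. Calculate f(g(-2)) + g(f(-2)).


f(g(-2)) = -5
g(f(-2)) = 7
Sum = 2

2


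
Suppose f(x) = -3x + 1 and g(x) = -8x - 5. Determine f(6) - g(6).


36


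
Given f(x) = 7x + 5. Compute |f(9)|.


f(9) = 68
|68| = 68

68


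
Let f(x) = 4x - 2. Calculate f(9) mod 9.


f(9) = 34
34 mod 9 = 7

7


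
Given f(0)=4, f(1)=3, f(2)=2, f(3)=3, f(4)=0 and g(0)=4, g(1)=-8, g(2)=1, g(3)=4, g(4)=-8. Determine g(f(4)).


f(4) = 0
g(0) = 4

4


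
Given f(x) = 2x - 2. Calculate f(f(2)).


2


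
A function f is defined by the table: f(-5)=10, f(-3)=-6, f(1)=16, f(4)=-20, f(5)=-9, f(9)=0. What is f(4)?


-20


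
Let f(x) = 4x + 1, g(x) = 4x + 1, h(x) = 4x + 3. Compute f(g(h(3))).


245


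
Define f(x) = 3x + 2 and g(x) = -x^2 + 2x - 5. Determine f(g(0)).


g(0) = -5
f(-5) = -13

-13


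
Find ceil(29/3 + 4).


29/3 = 9.6667
9.6667 + 4 = 13.6667
ceil(13.6667) = 14

14


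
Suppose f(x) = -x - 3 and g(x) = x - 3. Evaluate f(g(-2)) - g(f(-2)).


f(g(-2)) = 2
g(f(-2)) = -4
Difference = 6

6


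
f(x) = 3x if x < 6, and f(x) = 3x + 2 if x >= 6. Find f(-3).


-3 satisfies x < 6
f(-3) = -9

-9


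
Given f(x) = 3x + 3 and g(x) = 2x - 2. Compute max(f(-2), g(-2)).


f(-2) = -3
g(-2) = -6
max = -3

-3


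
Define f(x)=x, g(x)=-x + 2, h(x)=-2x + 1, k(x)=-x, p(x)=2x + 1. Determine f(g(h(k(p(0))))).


p(0) = 1
k(1) = -1
h(-1) = 3
g(3) = -1
f(-1) = -1

-1


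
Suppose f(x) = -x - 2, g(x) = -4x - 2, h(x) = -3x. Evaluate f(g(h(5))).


-60


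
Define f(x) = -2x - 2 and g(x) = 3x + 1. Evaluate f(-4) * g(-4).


f(-4) = 6
g(-4) = -11
Product = -66

-66


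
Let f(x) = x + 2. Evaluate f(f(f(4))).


f(4) = 6
f(6) = 8
f(8) = 10

10


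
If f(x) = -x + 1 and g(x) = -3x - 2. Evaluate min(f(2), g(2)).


f(2) = -1
g(2) = -8
min = -8

-8


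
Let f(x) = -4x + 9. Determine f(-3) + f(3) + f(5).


f(-3) = 21
f(3) = -3
f(5) = -11
Sum = 7

7


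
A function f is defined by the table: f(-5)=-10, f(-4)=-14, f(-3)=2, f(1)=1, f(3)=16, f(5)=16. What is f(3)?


Reading from the table at x = 3

16


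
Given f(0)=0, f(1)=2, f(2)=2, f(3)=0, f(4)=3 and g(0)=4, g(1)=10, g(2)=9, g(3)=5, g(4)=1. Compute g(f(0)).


f(0) = 0
g(0) = 4

4


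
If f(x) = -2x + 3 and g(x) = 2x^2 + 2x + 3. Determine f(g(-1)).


g(-1) = 3
f(3) = -3

-3


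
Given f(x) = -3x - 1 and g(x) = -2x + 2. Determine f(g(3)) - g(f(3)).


f(g(3)) = 11
g(f(3)) = 22
Difference = -11

-11


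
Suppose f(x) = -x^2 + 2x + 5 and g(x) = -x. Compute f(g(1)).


g(1) = -1
f(-1) = (-1)*(-1)^2 + 2*(-1) + 5 = 2

2


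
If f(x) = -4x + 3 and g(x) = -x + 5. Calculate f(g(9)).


19


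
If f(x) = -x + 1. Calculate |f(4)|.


3


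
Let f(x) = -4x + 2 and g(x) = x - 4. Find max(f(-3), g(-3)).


14


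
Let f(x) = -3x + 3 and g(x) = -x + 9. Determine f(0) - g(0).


f(0) = 3
g(0) = 9
Difference = -6

-6


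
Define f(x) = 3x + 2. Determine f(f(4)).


f(4) = 14
f(14) = 44

44


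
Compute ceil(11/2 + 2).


11/2 = 5.5
5.5 + 2 = 7.5
ceil(7.5) = 8

8


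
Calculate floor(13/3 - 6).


13/3 = 4.3333
4.3333 - 6 = -1.6667
floor(-1.6667) = -2

-2


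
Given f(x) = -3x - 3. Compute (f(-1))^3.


0


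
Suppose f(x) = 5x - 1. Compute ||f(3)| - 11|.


f(3) = 14
|14| = 14
|14 - 11| = 3

3


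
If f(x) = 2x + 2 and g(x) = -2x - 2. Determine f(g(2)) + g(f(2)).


-24


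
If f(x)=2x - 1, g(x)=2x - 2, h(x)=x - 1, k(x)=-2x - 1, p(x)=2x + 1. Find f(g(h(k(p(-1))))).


p(-1) = -1
k(-1) = 1
h(1) = 0
g(0) = -2
f(-2) = -5

-5


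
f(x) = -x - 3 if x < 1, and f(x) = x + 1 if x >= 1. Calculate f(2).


2 satisfies x >= 1
f(2) = 3

3


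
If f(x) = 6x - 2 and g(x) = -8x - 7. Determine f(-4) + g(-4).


f(-4) = -26
g(-4) = 25
Sum = -1

-1


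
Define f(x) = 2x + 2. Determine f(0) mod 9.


f(0) = 2
2 mod 9 = 2

2


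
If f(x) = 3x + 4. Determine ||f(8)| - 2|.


f(8) = 28
|28| = 28
|28 - 2| = 26

26


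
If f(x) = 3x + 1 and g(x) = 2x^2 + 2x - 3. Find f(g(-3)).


g(-3) = 9
f(9) = 28

28


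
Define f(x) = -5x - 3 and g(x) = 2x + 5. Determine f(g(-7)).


g(-7) = -9
f(-9) = 42

42


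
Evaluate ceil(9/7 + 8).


9/7 = 1.2857
1.2857 + 8 = 9.2857
ceil(9.2857) = 10

10


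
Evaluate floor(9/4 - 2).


9/4 = 2.25
2.25 - 2 = 0.25
floor(0.25) = 0

0


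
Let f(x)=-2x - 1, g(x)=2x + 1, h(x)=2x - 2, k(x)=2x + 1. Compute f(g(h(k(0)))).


k(0) = 1
h(1) = 0
g(0) = 1
f(1) = -3

-3


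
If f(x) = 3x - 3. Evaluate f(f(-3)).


-39


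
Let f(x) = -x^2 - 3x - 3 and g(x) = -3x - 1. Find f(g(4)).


g(4) = -13
f(-13) = (-1)*(-13)^2 - 3*(-13) - 3 = -133

-133


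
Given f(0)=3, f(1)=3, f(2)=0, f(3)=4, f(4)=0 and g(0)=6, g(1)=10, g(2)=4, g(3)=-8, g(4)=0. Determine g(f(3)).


f(3) = 4
g(4) = 0

0


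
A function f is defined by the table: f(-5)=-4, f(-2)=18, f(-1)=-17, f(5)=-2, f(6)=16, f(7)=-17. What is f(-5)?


-4


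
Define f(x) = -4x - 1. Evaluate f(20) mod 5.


f(20) = -81
-81 mod 5 = 4

4


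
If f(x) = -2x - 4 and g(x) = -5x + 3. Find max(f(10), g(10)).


f(10) = -24
g(10) = -47
max = -24

-24


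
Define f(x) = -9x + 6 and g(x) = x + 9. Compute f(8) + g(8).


f(8) = -66
g(8) = 17
Sum = -49

-49


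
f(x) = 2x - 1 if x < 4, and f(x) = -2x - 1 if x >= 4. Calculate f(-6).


-6 satisfies x < 4
f(-6) = -13

-13


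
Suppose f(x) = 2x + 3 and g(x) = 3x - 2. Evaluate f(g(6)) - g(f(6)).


-8


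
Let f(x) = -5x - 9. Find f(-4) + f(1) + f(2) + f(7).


f(-4) = 11
f(1) = -14
f(2) = -19
f(7) = -44
Sum = -66

-66


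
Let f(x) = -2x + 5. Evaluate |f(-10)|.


f(-10) = 25
|25| = 25

25


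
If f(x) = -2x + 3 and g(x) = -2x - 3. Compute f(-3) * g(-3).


f(-3) = 9
g(-3) = 3
Product = 27

27


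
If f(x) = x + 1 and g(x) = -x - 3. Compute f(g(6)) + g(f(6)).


f(g(6)) = -8
g(f(6)) = -10
Sum = -18

-18


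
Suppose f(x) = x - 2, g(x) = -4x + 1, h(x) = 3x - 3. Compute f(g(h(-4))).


h(-4) = -15
g(-15) = 61
f(61) = 59

59


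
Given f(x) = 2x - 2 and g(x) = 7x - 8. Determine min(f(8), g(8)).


f(8) = 14
g(8) = 48
min = 14

14


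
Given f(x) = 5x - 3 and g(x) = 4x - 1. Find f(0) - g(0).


-2


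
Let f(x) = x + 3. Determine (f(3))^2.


f(3) = 6
(6)^2 = 36

36


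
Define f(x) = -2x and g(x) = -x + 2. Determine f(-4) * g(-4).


f(-4) = 8
g(-4) = 6
Product = 48

48


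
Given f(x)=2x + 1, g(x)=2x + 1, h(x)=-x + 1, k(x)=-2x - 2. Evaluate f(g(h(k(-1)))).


k(-1) = 0
h(0) = 1
g(1) = 3
f(3) = 7

7


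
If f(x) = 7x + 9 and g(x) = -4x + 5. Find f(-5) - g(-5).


f(-5) = -26
g(-5) = 25
Difference = -51

-51


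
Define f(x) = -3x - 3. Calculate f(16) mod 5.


f(16) = -51
-51 mod 5 = 4

4


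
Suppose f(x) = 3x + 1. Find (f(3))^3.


1000


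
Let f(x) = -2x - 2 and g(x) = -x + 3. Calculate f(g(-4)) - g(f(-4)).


f(g(-4)) = -16
g(f(-4)) = -3
Difference = -13

-13


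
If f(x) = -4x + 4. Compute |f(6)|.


f(6) = -20
|-20| = 20

20


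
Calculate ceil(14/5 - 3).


14/5 = 2.8
2.8 - 3 = -0.2
ceil(-0.2) = 0

0


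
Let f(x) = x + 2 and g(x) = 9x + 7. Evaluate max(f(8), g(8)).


f(8) = 10
g(8) = 79
max = 79

79


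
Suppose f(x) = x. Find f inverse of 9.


Solve x = 9
x = (9) / 1 = 9

9


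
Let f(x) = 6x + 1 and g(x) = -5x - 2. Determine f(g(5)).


g(5) = -27
f(-27) = -161

-161


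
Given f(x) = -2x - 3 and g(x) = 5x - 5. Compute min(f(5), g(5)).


f(5) = -13
g(5) = 20
min = -13

-13


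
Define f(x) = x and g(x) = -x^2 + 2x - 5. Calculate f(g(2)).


g(2) = -5
f(-5) = -5

-5


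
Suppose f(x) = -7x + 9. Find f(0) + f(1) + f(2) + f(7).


f(0) = 9
f(1) = 2
f(2) = -5
f(7) = -40
Sum = -34

-34


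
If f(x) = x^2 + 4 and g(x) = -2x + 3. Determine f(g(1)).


g(1) = 1
f(1) = 1*(1)^2 + 4 = 5

5


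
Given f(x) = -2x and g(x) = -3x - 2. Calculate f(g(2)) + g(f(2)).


26


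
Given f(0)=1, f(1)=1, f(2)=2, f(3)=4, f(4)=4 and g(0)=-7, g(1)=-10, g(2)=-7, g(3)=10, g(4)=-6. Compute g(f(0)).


f(0) = 1
g(1) = -10

-10


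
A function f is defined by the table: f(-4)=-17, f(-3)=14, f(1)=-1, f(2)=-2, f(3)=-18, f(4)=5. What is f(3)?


Reading from the table at x = 3

-18


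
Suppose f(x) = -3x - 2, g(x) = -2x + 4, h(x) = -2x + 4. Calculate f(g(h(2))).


h(2) = 0
g(0) = 4
f(4) = -14

-14


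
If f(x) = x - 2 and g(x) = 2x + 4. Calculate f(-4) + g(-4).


f(-4) = -6
g(-4) = -4
Sum = -10

-10


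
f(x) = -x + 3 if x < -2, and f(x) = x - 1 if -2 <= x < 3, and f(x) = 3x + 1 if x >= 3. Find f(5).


5 satisfies x >= 3
f(5) = 16

16


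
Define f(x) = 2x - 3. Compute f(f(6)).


f(6) = 9
f(9) = 15

15


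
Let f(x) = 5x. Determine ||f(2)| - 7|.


f(2) = 10
|10| = 10
|10 - 7| = 3

3


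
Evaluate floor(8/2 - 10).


8/2 = 4
4 - 10 = -6
floor(-6) = -6

-6


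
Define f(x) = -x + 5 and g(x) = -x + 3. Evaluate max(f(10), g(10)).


f(10) = -5
g(10) = -7
max = -5

-5


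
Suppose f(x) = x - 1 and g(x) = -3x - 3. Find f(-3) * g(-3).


f(-3) = -4
g(-3) = 6
Product = -24

-24


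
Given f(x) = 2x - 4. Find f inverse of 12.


Solve 2x - 4 = 12
x = (12 + 4) / 2 = 8

8


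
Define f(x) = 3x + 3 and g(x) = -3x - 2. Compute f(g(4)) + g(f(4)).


f(g(4)) = -39
g(f(4)) = -47
Sum = -86

-86


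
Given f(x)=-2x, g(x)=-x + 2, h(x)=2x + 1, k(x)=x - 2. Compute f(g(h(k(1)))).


k(1) = -1
h(-1) = -1
g(-1) = 3
f(3) = -6

-6


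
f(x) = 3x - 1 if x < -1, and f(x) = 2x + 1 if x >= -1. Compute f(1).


3


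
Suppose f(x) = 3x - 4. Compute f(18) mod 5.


f(18) = 50
50 mod 5 = 0

0


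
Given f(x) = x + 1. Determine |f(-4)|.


3


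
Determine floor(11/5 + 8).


11/5 = 2.2
2.2 + 8 = 10.2
floor(10.2) = 10

10


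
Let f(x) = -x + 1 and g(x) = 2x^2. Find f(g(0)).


1


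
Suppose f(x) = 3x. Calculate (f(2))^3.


216


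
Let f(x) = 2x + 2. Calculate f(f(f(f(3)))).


f(3) = 8
f(8) = 18
f(18) = 38
f(38) = 78

78


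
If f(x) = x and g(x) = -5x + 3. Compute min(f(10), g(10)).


f(10) = 10
g(10) = -47
min = -47

-47


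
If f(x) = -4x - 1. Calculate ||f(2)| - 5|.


4


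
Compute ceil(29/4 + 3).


29/4 = 7.25
7.25 + 3 = 10.25
ceil(10.25) = 11

11


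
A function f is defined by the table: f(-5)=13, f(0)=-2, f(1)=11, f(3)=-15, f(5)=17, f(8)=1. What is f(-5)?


Reading from the table at x = -5

13


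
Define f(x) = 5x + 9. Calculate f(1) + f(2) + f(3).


f(1) = 14
f(2) = 19
f(3) = 24
Sum = 57

57


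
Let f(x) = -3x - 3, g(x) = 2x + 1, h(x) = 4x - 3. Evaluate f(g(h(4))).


h(4) = 13
g(13) = 27
f(27) = -84

-84


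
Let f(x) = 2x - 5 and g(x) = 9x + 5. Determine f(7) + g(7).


f(7) = 9
g(7) = 68
Sum = 77

77


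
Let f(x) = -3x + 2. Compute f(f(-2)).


f(-2) = 8
f(8) = -22

-22


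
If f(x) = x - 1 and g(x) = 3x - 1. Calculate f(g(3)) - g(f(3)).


f(g(3)) = 7
g(f(3)) = 5
Difference = 2

2


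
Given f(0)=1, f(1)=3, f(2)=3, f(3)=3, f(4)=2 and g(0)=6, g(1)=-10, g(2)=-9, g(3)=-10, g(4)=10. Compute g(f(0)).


f(0) = 1
g(1) = -10

-10


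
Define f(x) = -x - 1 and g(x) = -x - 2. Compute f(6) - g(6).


1


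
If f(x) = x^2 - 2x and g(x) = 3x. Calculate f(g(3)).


g(3) = 9
f(9) = 1*(9)^2 - 2*(9) = 63

63


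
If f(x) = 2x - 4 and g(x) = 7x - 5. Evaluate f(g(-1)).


g(-1) = -12
f(-12) = -28

-28


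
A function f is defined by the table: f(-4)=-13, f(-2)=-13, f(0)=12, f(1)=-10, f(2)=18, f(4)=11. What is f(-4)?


Reading from the table at x = -4

-13


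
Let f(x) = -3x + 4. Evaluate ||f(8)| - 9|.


f(8) = -20
|-20| = 20
|20 - 9| = 11

11


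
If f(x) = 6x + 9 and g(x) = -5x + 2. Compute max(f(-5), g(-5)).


f(-5) = -21
g(-5) = 27
max = 27

27


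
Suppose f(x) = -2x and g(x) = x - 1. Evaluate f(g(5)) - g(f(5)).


f(g(5)) = -8
g(f(5)) = -11
Difference = 3

3


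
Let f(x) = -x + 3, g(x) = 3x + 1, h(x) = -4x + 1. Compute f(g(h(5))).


h(5) = -19
g(-19) = -56
f(-56) = 59

59


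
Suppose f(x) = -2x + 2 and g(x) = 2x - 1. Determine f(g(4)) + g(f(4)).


-25


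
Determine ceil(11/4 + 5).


11/4 = 2.75
2.75 + 5 = 7.75
ceil(7.75) = 8

8


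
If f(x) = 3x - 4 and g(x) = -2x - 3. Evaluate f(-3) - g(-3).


f(-3) = -13
g(-3) = 3
Difference = -16

-16


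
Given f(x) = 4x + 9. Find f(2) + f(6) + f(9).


f(2) = 17
f(6) = 33
f(9) = 45
Sum = 95

95


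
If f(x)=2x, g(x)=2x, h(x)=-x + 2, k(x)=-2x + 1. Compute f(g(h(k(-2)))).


k(-2) = 5
h(5) = -3
g(-3) = -6
f(-6) = -12

-12


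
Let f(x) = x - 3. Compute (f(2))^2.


1


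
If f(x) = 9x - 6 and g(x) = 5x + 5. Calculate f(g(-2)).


-51


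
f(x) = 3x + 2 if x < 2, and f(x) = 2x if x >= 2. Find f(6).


6 satisfies x >= 2
f(6) = 12

12


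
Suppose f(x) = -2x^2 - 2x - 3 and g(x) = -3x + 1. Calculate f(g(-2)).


g(-2) = 7
f(7) = (-2)*(7)^2 - 2*(7) - 3 = -115

-115


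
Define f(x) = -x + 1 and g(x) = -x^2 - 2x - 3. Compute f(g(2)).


g(2) = -11
f(-11) = 12

12


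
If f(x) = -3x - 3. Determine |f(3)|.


f(3) = -12
|-12| = 12

12


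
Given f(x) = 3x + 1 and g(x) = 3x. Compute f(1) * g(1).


f(1) = 4
g(1) = 3
Product = 12

12


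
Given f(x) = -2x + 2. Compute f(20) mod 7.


4


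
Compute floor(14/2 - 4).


14/2 = 7
7 - 4 = 3
floor(3) = 3

3


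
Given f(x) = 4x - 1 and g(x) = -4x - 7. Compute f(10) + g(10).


f(10) = 39
g(10) = -47
Sum = -8

-8


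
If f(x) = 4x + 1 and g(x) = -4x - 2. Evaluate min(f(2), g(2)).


f(2) = 9
g(2) = -10
min = -10

-10


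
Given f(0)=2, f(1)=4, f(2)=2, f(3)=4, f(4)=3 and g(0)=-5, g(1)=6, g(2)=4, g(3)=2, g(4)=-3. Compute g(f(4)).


f(4) = 3
g(3) = 2

2


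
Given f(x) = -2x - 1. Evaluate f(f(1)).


5


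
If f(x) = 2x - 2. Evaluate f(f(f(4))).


18


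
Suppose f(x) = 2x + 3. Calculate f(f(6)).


f(6) = 15
f(15) = 33

33


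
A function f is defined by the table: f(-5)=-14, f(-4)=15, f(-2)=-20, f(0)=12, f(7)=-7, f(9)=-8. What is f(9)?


Reading from the table at x = 9

-8


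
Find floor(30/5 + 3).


9


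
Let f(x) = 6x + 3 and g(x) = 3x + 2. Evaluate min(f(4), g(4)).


f(4) = 27
g(4) = 14
min = 14

14


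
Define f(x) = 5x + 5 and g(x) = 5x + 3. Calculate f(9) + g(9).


f(9) = 50
g(9) = 48
Sum = 98

98


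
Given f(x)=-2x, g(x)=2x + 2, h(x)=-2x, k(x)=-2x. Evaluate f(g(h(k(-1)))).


12


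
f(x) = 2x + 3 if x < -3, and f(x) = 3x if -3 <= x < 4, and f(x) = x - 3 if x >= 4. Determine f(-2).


-6


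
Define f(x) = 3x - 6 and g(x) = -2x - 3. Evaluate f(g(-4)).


9


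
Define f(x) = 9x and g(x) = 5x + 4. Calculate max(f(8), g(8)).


72


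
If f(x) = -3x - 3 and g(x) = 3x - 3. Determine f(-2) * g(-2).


f(-2) = 3
g(-2) = -9
Product = -27

-27


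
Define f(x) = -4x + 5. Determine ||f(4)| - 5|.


f(4) = -11
|-11| = 11
|11 - 5| = 6

6


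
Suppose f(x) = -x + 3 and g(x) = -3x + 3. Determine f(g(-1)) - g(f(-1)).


f(g(-1)) = -3
g(f(-1)) = -9
Difference = 6

6


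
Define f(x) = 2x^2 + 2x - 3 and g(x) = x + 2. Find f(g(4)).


g(4) = 6
f(6) = 2*(6)^2 + 2*(6) - 3 = 81

81


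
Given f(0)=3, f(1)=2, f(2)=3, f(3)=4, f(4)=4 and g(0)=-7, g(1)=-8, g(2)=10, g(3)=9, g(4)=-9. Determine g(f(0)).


f(0) = 3
g(3) = 9

9


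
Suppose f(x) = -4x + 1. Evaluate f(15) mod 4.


1


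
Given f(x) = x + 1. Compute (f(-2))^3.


f(-2) = -1
(-1)^3 = -1

-1


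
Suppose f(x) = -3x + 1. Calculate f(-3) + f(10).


f(-3) = 10
f(10) = -29
Sum = -19

-19


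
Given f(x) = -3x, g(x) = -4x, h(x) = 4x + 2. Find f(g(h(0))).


h(0) = 2
g(2) = -8
f(-8) = 24

24


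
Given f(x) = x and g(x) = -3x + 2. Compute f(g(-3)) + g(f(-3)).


22


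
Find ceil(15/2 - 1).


15/2 = 7.5
7.5 - 1 = 6.5
ceil(6.5) = 7

7


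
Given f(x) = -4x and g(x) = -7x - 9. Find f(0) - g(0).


9


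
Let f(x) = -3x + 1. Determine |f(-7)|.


f(-7) = 22
|22| = 22

22


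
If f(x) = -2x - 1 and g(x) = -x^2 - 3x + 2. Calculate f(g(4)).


g(4) = -26
f(-26) = 51

51


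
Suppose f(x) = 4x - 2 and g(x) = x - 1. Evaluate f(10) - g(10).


f(10) = 38
g(10) = 9
Difference = 29

29


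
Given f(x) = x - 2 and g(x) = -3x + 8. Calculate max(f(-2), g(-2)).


f(-2) = -4
g(-2) = 14
max = 14

14


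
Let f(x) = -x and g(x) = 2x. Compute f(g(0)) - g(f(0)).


f(g(0)) = 0
g(f(0)) = 0
Difference = 0

0


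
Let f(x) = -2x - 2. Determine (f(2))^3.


f(2) = -6
(-6)^3 = -216

-216


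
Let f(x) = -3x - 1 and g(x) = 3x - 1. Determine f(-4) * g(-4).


f(-4) = 11
g(-4) = -13
Product = -143

-143


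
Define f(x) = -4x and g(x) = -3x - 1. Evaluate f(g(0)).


g(0) = -1
f(-1) = 4

4


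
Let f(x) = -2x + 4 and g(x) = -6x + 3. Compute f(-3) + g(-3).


31


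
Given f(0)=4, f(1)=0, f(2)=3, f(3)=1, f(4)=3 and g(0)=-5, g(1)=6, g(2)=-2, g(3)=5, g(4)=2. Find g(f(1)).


f(1) = 0
g(0) = -5

-5


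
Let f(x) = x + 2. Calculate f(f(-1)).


f(-1) = 1
f(1) = 3

3


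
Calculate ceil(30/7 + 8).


30/7 = 4.2857
4.2857 + 8 = 12.2857
ceil(12.2857) = 13

13


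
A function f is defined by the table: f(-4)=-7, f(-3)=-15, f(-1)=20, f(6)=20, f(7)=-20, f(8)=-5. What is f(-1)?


Reading from the table at x = -1

20


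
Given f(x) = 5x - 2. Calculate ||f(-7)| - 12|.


f(-7) = -37
|-37| = 37
|37 - 12| = 25

25


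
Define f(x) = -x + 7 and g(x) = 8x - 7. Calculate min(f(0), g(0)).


f(0) = 7
g(0) = -7
min = -7

-7


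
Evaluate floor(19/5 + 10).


13


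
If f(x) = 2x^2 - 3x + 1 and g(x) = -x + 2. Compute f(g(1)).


g(1) = 1
f(1) = 2*(1)^2 - 3*(1) + 1 = 0

0


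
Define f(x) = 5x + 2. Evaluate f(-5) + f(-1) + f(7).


f(-5) = -23
f(-1) = -3
f(7) = 37
Sum = 11

11


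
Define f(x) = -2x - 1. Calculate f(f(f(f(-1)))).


f(-1) = 1
f(1) = -3
f(-3) = 5
f(5) = -11

-11


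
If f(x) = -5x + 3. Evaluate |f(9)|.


f(9) = -42
|-42| = 42

42


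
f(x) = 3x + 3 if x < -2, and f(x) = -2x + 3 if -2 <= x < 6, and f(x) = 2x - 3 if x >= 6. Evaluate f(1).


1


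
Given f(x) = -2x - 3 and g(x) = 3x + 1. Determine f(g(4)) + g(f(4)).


f(g(4)) = -29
g(f(4)) = -32
Sum = -61

-61


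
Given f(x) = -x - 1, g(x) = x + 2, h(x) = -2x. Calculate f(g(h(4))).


h(4) = -8
g(-8) = -6
f(-6) = 5

5


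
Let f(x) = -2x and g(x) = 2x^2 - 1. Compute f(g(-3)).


g(-3) = 17
f(17) = -34

-34


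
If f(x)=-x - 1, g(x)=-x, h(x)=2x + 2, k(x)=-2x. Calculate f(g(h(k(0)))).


k(0) = 0
h(0) = 2
g(2) = -2
f(-2) = 1

1


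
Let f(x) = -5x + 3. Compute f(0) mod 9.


f(0) = 3
3 mod 9 = 3

3


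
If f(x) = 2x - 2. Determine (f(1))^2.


0


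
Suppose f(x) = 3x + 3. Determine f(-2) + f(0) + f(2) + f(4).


f(-2) = -3
f(0) = 3
f(2) = 9
f(4) = 15
Sum = 24

24


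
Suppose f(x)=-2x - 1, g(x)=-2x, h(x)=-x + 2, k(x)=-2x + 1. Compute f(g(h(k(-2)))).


k(-2) = 5
h(5) = -3
g(-3) = 6
f(6) = -13

-13


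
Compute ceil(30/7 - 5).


30/7 = 4.2857
4.2857 - 5 = -0.7143
ceil(-0.7143) = 0

0


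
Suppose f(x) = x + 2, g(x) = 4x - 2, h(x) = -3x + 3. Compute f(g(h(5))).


h(5) = -12
g(-12) = -50
f(-50) = -48

-48


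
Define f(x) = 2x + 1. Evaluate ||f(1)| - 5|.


f(1) = 3
|3| = 3
|3 - 5| = 2

2


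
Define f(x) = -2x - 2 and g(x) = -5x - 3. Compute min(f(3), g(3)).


f(3) = -8
g(3) = -18
min = -18

-18


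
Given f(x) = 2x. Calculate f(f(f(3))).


f(3) = 6
f(6) = 12
f(12) = 24

24


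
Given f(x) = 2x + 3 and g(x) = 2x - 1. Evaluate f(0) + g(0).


f(0) = 3
g(0) = -1
Sum = 2

2


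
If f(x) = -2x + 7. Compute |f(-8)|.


f(-8) = 23
|23| = 23

23


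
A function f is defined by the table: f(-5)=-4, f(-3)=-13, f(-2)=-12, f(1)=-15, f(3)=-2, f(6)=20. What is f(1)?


Reading from the table at x = 1

-15


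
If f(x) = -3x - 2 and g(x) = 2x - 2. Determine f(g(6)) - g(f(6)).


f(g(6)) = -32
g(f(6)) = -42
Difference = 10

10


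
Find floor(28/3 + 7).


28/3 = 9.3333
9.3333 + 7 = 16.3333
floor(16.3333) = 16

16


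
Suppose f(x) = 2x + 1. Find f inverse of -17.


Solve 2x + 1 = -17
x = (-17 - 1) / 2 = -9

-9


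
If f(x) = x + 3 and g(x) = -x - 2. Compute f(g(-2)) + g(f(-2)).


f(g(-2)) = 3
g(f(-2)) = -3
Sum = 0

0


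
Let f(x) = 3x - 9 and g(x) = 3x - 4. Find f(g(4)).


g(4) = 8
f(8) = 15

15


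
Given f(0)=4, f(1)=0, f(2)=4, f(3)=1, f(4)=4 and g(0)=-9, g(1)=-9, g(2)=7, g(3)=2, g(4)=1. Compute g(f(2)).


f(2) = 4
g(4) = 1

1


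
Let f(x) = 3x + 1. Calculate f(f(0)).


4


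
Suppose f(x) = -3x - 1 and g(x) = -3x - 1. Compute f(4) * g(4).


169


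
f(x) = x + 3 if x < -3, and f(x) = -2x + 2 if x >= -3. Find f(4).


4 satisfies x >= -3
f(4) = -6

-6


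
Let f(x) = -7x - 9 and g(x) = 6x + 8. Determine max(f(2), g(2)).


20


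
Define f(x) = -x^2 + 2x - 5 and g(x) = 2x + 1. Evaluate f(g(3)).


-40


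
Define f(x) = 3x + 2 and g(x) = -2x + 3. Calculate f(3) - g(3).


f(3) = 11
g(3) = -3
Difference = 14

14


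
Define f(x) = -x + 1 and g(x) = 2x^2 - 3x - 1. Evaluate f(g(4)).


g(4) = 19
f(19) = -18

-18


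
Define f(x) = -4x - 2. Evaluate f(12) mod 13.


f(12) = -50
-50 mod 13 = 2

2


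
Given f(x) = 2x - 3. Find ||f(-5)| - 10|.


f(-5) = -13
|-13| = 13
|13 - 10| = 3

3


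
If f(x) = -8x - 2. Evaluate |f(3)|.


f(3) = -26
|-26| = 26

26


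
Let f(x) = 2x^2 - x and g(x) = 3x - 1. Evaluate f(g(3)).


g(3) = 8
f(8) = 2*(8)^2 - 1*(8) = 120

120


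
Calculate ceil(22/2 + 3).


22/2 = 11
11 + 3 = 14
ceil(14) = 14

14


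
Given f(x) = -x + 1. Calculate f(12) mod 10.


f(12) = -11
-11 mod 10 = 9

9


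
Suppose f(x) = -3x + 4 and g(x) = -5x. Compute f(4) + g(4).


f(4) = -8
g(4) = -20
Sum = -28

-28


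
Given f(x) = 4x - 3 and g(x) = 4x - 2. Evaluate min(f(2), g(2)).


f(2) = 5
g(2) = 6
min = 5

5


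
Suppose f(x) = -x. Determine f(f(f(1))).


f(1) = -1
f(-1) = 1
f(1) = -1

-1


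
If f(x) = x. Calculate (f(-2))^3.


f(-2) = -2
(-2)^3 = -8

-8


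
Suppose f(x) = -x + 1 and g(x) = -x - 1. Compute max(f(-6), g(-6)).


f(-6) = 7
g(-6) = 5
max = 7

7


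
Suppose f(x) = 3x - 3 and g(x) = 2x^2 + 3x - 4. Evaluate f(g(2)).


g(2) = 10
f(10) = 27

27


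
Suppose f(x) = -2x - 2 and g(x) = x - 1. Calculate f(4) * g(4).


f(4) = -10
g(4) = 3
Product = -30

-30


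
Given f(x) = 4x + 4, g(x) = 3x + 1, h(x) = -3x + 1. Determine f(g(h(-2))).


h(-2) = 7
g(7) = 22
f(22) = 92

92


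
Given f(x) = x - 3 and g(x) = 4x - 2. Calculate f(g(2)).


g(2) = 6
f(6) = 3

3


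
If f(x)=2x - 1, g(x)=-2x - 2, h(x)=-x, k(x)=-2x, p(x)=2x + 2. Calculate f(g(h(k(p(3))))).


p(3) = 8
k(8) = -16
h(-16) = 16
g(16) = -34
f(-34) = -69

-69


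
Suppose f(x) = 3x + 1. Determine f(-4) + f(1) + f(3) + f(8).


f(-4) = -11
f(1) = 4
f(3) = 10
f(8) = 25
Sum = 28

28


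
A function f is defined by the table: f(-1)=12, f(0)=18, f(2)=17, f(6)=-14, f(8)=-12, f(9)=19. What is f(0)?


Reading from the table at x = 0

18


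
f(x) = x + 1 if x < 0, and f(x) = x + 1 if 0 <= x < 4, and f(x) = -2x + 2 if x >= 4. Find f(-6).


-6 satisfies x < 0
f(-6) = -5

-5


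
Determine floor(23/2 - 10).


23/2 = 11.5
11.5 - 10 = 1.5
floor(1.5) = 1

1


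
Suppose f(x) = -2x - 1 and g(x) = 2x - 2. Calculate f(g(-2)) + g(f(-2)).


f(g(-2)) = 11
g(f(-2)) = 4
Sum = 15

15


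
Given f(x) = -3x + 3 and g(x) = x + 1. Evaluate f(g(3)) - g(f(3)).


f(g(3)) = -9
g(f(3)) = -5
Difference = -4

-4


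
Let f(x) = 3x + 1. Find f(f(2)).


f(2) = 7
f(7) = 22

22


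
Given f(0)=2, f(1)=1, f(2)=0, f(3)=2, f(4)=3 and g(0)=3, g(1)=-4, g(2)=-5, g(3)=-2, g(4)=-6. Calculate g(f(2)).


f(2) = 0
g(0) = 3

3


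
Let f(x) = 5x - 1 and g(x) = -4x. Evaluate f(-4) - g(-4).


f(-4) = -21
g(-4) = 16
Difference = -37

-37


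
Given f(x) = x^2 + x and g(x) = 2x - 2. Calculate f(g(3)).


g(3) = 4
f(4) = 1*(4)^2 + 1*(4) = 20

20


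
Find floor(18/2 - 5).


18/2 = 9
9 - 5 = 4
floor(4) = 4

4


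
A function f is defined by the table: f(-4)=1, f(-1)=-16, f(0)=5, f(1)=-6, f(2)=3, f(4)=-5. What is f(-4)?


Reading from the table at x = -4

1


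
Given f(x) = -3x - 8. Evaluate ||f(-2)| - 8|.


f(-2) = -2
|-2| = 2
|2 - 8| = 6

6


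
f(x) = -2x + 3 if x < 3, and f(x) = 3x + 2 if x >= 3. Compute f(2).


2 satisfies x < 3
f(2) = -1

-1


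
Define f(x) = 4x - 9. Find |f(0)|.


f(0) = -9
|-9| = 9

9


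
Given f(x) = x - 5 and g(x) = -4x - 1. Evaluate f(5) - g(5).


f(5) = 0
g(5) = -21
Difference = 21

21


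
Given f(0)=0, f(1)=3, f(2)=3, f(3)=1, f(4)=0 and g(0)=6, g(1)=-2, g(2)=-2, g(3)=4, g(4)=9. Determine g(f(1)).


f(1) = 3
g(3) = 4

4


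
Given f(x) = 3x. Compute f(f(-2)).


f(-2) = -6
f(-6) = -18

-18


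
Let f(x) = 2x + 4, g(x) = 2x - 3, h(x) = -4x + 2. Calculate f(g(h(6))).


h(6) = -22
g(-22) = -47
f(-47) = -90

-90


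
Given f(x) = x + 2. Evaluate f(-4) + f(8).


8


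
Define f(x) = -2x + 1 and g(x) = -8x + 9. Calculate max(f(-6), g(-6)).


f(-6) = 13
g(-6) = 57
max = 57

57


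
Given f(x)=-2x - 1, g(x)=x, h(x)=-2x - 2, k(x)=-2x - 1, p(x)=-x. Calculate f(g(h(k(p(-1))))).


p(-1) = 1
k(1) = -3
h(-3) = 4
g(4) = 4
f(4) = -9

-9


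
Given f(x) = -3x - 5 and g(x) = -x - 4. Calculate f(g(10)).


g(10) = -14
f(-14) = 37

37


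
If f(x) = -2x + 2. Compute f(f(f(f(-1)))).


f(-1) = 4
f(4) = -6
f(-6) = 14
f(14) = -26

-26


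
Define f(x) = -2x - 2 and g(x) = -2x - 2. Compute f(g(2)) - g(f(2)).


f(g(2)) = 10
g(f(2)) = 10
Difference = 0

0


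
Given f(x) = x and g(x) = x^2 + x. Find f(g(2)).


g(2) = 6
f(6) = 6

6


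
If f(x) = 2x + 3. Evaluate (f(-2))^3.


f(-2) = -1
(-1)^3 = -1

-1


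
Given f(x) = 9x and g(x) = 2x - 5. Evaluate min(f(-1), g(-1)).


f(-1) = -9
g(-1) = -7
min = -9

-9


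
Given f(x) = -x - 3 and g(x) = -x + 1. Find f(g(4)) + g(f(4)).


8


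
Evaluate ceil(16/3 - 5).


16/3 = 5.3333
5.3333 - 5 = 0.3333
ceil(0.3333) = 1

1


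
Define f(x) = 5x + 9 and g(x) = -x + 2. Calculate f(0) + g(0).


f(0) = 9
g(0) = 2
Sum = 11

11


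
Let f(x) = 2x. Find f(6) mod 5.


f(6) = 12
12 mod 5 = 2

2


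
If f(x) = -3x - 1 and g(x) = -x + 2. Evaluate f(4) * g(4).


f(4) = -13
g(4) = -2
Product = 26

26


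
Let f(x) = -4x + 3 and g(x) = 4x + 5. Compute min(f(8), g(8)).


f(8) = -29
g(8) = 37
min = -29

-29


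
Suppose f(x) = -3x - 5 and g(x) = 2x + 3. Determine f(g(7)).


-56


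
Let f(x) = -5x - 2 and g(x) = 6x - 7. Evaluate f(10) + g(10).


1


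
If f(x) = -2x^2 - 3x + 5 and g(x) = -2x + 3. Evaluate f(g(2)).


g(2) = -1
f(-1) = (-2)*(-1)^2 - 3*(-1) + 5 = 6

6


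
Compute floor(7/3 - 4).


7/3 = 2.3333
2.3333 - 4 = -1.6667
floor(-1.6667) = -2

-2


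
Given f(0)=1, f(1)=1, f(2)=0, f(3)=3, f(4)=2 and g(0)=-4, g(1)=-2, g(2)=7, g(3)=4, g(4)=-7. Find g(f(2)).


f(2) = 0
g(0) = -4

-4


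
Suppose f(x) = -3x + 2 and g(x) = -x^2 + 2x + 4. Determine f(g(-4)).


62


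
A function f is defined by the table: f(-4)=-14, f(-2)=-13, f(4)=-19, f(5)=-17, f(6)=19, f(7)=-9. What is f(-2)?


Reading from the table at x = -2

-13


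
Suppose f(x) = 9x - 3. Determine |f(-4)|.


f(-4) = -39
|-39| = 39

39


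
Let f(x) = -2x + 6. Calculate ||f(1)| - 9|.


f(1) = 4
|4| = 4
|4 - 9| = 5

5


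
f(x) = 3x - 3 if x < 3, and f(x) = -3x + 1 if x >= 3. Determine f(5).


5 satisfies x >= 3
f(5) = -14

-14


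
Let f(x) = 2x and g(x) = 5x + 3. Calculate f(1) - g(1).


-6


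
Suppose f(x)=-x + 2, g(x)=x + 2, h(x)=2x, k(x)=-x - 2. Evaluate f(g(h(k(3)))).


k(3) = -5
h(-5) = -10
g(-10) = -8
f(-8) = 10

10


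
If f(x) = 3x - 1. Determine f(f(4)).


f(4) = 11
f(11) = 32

32


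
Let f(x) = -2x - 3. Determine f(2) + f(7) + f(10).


-47


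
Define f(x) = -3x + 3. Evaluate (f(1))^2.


f(1) = 0
(0)^2 = 0

0


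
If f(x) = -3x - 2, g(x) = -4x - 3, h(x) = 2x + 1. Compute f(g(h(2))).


h(2) = 5
g(5) = -23
f(-23) = 67

67


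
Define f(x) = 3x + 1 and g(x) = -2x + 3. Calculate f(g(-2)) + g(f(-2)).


f(g(-2)) = 22
g(f(-2)) = 13
Sum = 35

35


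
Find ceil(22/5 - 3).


22/5 = 4.4
4.4 - 3 = 1.4
ceil(1.4) = 2

2


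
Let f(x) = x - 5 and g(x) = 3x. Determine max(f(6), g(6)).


f(6) = 1
g(6) = 18
max = 18

18


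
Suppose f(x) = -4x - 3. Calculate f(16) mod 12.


f(16) = -67
-67 mod 12 = 5

5


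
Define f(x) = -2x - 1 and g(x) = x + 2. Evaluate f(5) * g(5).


-77


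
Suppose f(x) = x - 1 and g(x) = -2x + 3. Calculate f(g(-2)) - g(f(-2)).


f(g(-2)) = 6
g(f(-2)) = 9
Difference = -3

-3


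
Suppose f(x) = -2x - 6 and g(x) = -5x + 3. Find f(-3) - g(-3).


f(-3) = 0
g(-3) = 18
Difference = -18

-18


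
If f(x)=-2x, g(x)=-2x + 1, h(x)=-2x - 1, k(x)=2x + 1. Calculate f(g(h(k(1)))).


-30


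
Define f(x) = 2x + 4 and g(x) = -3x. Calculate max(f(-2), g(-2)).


f(-2) = 0
g(-2) = 6
max = 6

6


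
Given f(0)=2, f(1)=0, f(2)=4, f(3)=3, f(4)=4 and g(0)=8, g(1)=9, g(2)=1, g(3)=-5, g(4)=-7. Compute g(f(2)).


-7


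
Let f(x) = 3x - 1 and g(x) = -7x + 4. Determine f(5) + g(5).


f(5) = 14
g(5) = -31
Sum = -17

-17


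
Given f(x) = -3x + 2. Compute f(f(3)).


f(3) = -7
f(-7) = 23

23


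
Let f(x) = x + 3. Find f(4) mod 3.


f(4) = 7
7 mod 3 = 1

1


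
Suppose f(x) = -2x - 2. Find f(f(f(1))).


f(1) = -4
f(-4) = 6
f(6) = -14

-14


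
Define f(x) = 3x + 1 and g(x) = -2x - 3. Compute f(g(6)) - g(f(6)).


-3


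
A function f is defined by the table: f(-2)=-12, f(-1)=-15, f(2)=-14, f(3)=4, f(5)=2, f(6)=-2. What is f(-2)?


Reading from the table at x = -2

-12


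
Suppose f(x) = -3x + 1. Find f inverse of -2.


1


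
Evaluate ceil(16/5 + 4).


16/5 = 3.2
3.2 + 4 = 7.2
ceil(7.2) = 8

8


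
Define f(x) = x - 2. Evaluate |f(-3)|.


f(-3) = -5
|-5| = 5

5


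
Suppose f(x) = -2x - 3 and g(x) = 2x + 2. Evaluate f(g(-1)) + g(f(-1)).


f(g(-1)) = -3
g(f(-1)) = 0
Sum = -3

-3


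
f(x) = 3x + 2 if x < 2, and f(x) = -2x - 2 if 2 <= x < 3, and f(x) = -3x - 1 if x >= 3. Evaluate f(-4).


-10


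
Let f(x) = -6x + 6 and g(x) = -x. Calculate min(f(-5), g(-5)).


f(-5) = 36
g(-5) = 5
min = 5

5


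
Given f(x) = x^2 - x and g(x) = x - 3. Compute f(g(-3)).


42


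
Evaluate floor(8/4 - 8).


8/4 = 2
2 - 8 = -6
floor(-6) = -6

-6


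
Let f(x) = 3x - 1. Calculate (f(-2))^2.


f(-2) = -7
(-7)^2 = 49

49


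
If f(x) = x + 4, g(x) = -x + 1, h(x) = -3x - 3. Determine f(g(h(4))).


h(4) = -15
g(-15) = 16
f(16) = 20

20


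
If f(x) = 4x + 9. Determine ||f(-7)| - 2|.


f(-7) = -19
|-19| = 19
|19 - 2| = 17

17


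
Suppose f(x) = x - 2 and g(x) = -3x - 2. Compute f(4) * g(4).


f(4) = 2
g(4) = -14
Product = -28

-28


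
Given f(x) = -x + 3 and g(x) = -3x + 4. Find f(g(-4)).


g(-4) = 16
f(16) = -13

-13


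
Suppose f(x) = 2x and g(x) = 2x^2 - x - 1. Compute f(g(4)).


g(4) = 27
f(27) = 54

54


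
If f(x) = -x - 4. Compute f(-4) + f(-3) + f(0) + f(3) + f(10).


f(-4) = 0
f(-3) = -1
f(0) = -4
f(3) = -7
f(10) = -14
Sum = -26

-26


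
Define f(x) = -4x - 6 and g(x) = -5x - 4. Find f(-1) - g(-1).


f(-1) = -2
g(-1) = 1
Difference = -3

-3


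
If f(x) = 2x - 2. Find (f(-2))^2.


f(-2) = -6
(-6)^2 = 36

36


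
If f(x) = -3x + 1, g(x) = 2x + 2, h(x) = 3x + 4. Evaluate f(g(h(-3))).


h(-3) = -5
g(-5) = -8
f(-8) = 25

25


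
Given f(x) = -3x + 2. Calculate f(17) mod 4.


f(17) = -49
-49 mod 4 = 3

3


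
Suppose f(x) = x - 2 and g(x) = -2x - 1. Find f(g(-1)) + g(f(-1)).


f(g(-1)) = -1
g(f(-1)) = 5
Sum = 4

4


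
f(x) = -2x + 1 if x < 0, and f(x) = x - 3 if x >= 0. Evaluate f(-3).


-3 satisfies x < 0
f(-3) = 7

7


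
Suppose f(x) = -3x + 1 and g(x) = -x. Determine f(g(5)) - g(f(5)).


f(g(5)) = 16
g(f(5)) = 14
Difference = 2

2


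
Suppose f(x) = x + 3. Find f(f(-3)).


f(-3) = 0
f(0) = 3

3


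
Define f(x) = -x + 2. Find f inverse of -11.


Solve -x + 2 = -11
x = (-11 - 2) / (-1) = 13

13


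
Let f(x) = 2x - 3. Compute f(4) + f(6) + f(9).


f(4) = 5
f(6) = 9
f(9) = 15
Sum = 29

29


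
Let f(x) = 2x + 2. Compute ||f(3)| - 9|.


1


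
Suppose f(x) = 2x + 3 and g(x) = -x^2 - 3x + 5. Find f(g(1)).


g(1) = 1
f(1) = 5

5


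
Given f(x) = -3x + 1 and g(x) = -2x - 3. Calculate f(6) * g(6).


f(6) = -17
g(6) = -15
Product = 255

255


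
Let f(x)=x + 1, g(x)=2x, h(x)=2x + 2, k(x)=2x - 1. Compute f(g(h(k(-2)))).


k(-2) = -5
h(-5) = -8
g(-8) = -16
f(-16) = -15

-15


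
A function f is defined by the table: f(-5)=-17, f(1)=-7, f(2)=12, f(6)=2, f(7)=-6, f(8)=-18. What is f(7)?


Reading from the table at x = 7

-6


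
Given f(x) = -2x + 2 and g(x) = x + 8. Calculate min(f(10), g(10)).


f(10) = -18
g(10) = 18
min = -18

-18


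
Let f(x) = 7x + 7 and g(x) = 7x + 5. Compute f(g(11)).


g(11) = 82
f(82) = 581

581
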